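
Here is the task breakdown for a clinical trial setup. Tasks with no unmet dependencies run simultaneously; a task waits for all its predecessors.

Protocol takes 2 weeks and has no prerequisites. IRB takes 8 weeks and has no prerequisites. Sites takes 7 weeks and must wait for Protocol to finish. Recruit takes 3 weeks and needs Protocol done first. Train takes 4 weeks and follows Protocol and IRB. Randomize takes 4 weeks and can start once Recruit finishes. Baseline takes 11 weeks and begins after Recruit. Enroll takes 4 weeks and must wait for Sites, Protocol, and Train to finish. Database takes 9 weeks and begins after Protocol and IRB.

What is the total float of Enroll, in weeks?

The longest chain is IRB→Database = 8+9 = 17; overall finish 17 weeks.
The longest chain containing Enroll totals 16 weeks.
Slack of Enroll = 13 − 12 = 1 week.

1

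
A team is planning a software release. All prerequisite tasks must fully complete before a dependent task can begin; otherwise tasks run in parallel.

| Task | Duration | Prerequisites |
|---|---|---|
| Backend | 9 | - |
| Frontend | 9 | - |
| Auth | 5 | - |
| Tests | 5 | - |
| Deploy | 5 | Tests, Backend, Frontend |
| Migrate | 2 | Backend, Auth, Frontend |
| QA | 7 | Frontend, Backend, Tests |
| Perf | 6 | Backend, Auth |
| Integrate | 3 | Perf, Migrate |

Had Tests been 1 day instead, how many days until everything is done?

Actual critical path: Backend→Perf→Integrate = 9+6+3 = 18 ⇒ 18 days.
Tests is off the critical path — its longest chain is 12 days, giving 6 of slack.
The critical path is still Backend→Perf→Integrate; finish is now 18 days.

18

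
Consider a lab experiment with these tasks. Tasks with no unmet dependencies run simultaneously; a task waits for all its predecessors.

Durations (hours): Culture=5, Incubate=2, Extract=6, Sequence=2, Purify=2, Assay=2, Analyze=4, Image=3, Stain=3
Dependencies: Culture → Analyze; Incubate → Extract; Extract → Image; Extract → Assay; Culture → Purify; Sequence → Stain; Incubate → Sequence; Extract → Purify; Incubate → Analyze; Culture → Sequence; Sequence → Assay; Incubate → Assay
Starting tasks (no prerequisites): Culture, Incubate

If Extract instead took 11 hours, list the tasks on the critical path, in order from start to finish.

Actual critical path: Incubate→Extract→Image = 2+6+3 = 11 ⇒ 11 hours.
Since Extract is critical, the +5 change carries straight to that chain (now 16 hours).
The critical path is still Incubate→Extract→Image; finish is now 16 hours.

Incubate, Extract, Image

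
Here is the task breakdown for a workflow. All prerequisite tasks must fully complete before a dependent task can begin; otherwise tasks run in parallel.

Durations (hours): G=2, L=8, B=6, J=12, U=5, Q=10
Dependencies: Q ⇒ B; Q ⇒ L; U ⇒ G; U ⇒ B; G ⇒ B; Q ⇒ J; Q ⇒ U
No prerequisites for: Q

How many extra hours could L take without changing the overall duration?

The longest chain is Q→U→G→B = 10+5+2+6 = 23; overall finish 23 hours.
The longest chain containing L totals 18 hours.
Slack of L = 15 − 10 = 5 hours.

5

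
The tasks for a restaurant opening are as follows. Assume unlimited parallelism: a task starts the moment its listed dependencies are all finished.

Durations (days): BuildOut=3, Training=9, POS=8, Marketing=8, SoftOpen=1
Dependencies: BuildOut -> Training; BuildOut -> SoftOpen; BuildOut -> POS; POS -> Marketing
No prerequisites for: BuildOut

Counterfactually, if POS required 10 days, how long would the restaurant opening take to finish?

21

Baseline: BuildOut→POS→Marketing = 3+8+8 = 19 → 19 days.
POS lies on that path, so at 10 days the path becomes 21 days.
No other chain overtakes it, so the finish is 21 days.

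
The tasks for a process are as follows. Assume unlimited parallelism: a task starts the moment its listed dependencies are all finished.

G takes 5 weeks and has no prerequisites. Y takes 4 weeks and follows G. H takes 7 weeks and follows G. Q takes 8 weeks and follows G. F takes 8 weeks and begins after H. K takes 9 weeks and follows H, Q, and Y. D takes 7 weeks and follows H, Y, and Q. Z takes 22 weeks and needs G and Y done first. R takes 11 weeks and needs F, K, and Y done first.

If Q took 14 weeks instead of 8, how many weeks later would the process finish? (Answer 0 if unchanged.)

Actual critical path: G→Q→K→R = 5+8+9+11 = 33 ⇒ 33 weeks.
Q is on the critical path; changing it to 14 makes that path 39 weeks.
No other chain overtakes it, so the finish is 39 weeks.
Change in finish: 39 − 33 = +6 weeks.

6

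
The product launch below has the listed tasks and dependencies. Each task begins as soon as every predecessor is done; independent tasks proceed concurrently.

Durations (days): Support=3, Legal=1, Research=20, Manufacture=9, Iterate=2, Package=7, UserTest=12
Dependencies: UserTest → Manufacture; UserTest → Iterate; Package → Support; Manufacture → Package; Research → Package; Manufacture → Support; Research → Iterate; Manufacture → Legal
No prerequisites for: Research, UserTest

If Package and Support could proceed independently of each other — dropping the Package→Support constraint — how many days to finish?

With the dependency in place, UserTest→Manufacture→Package→Support = 12+9+7+3 = 31 sets the finish at 31 days.
Without Package→Support, Support's earliest start moves from 28 to 21.
The longest chain is now UserTest→Manufacture→Package = 12+9+7 = 28, so the schedule takes 28 days.

28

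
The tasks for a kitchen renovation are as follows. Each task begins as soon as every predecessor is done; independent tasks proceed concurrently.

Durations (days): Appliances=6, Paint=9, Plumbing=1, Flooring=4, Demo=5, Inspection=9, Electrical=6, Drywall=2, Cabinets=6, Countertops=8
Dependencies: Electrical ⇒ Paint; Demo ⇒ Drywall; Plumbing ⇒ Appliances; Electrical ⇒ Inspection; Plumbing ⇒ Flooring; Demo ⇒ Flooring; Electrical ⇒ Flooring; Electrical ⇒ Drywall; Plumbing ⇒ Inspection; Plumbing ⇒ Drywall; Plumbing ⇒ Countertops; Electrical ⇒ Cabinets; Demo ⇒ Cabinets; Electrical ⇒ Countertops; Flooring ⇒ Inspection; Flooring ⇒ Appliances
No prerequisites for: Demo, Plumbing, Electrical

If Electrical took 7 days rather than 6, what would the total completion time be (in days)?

20

Baseline: Electrical→Flooring→Inspection = 6+4+9 = 19 → 19 days.
Electrical is on the critical path; changing it to 7 makes that path 20 days.
That remains the longest chain; total 20 days.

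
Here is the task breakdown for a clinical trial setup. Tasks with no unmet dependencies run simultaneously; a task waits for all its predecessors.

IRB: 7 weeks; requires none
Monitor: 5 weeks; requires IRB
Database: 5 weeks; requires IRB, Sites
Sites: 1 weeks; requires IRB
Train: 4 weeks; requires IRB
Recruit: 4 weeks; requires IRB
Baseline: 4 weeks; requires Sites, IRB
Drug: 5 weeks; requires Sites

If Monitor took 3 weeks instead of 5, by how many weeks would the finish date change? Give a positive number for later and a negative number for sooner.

The binding path is IRB→Sites→Drug = 7+1+5 = 13; finish at 13 weeks.
Monitor has 1 week of float (longest path through it is 12).
That remains the longest chain; total 13 weeks.
Change in finish: 13 − 13 = +0 weeks.

0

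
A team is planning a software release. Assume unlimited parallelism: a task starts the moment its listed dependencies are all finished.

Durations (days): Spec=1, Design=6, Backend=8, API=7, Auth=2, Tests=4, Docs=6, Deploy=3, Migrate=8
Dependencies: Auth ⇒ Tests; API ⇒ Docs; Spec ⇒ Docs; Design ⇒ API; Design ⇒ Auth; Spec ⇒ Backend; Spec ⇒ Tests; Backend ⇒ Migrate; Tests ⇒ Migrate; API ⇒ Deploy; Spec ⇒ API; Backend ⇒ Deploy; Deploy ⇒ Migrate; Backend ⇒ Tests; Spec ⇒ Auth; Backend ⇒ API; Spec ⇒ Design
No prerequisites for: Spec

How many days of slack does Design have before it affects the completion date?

2

The longest chain is Spec→Backend→API→Deploy→Migrate = 1+8+7+3+8 = 27; overall finish 27 days.
Longest path through Design: 25 days (earliest finish 7, latest finish 9).
Float = 27 − 25 = 2.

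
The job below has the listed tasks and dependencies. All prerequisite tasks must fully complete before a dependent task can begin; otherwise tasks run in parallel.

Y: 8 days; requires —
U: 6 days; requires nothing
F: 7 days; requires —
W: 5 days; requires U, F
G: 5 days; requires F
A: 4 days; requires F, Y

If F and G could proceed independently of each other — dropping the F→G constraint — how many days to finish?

12

Before: longest chain Y→A = 8+4 = 12, finish 12.
Without F→G, G's earliest start moves from 7 to 0.
New critical path: Y→A = 8+4 = 12 ⇒ 12 days.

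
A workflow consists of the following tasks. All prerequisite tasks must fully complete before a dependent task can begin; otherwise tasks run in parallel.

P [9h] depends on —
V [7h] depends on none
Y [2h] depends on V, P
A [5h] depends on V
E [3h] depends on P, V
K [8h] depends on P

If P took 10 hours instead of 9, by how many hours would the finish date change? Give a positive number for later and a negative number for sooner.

1

Actual critical path: P→K = 9+8 = 17 ⇒ 17 hours.
P is on the critical path; changing it to 10 makes that path 18 hours.
The critical path is still P→K; finish is now 18 hours.
Change in finish: 18 − 17 = +1 hours.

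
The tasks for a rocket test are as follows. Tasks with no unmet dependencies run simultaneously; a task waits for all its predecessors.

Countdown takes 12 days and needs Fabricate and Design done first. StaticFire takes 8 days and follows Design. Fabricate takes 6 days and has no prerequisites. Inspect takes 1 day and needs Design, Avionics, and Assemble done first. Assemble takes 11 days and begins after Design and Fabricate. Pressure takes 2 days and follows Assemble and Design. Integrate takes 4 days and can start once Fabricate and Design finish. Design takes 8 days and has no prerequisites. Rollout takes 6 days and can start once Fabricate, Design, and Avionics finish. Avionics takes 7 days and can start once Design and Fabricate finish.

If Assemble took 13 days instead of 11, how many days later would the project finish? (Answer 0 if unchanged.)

Actual critical path: Design→Assemble→Pressure = 8+11+2 = 21 ⇒ 21 days.
Since Assemble is critical, the +2 change carries straight to that chain (now 23 days).
That remains the longest chain; total 23 days.
Change in finish: 23 − 21 = +2 days.

2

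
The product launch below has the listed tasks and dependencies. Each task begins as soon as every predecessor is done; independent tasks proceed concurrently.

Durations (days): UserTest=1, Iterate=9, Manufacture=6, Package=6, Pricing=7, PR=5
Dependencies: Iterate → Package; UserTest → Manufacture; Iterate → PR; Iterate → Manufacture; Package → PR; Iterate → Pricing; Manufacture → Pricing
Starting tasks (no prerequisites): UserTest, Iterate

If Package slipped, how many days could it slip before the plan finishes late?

2

Critical path: Iterate→Manufacture→Pricing = 9+6+7 = 22, so the finish is 22 days.
The longest chain containing Package totals 20 days.
So Package can slip 17 − 15 = 2 days.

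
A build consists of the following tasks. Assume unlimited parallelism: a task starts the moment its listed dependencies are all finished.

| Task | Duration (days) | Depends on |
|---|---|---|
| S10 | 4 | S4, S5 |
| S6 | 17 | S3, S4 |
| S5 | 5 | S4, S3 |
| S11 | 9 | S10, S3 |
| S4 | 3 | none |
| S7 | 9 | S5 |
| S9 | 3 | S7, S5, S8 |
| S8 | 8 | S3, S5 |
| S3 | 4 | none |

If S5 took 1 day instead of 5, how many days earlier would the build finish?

1

Actual critical path: S3→S5→S10→S11 = 4+5+4+9 = 22 ⇒ 22 days.
S5 is on the critical path; changing it to 1 makes that path 18 days.
New critical path: S3→S6 = 4+17 = 21 ⇒ 21 days.
Change in finish: 21 − 22 = -1 days.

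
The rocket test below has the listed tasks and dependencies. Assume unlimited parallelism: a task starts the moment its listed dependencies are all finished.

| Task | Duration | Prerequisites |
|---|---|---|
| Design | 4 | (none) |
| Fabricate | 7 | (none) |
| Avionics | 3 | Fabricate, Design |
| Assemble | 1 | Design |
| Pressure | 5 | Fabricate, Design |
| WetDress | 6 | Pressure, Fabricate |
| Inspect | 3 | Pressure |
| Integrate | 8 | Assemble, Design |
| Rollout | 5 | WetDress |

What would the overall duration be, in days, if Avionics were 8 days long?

23

As given, the longest chain is Fabricate→Pressure→WetDress→Rollout = 7+5+6+5 = 23, so the finish is 23 days.
Avionics has 13 days of float (longest path through it is 10).
The critical path is still Fabricate→Pressure→WetDress→Rollout; finish is now 23 days.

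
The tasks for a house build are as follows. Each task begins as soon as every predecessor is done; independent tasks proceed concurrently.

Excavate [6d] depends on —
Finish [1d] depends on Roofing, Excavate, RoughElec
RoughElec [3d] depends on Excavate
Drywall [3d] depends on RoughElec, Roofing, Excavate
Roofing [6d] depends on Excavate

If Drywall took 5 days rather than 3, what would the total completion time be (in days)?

Baseline: Excavate→Roofing→Drywall = 6+6+3 = 15 → 15 days.
Drywall lies on that path, so at 5 days the path becomes 17 days.
That remains the longest chain; total 17 days.

17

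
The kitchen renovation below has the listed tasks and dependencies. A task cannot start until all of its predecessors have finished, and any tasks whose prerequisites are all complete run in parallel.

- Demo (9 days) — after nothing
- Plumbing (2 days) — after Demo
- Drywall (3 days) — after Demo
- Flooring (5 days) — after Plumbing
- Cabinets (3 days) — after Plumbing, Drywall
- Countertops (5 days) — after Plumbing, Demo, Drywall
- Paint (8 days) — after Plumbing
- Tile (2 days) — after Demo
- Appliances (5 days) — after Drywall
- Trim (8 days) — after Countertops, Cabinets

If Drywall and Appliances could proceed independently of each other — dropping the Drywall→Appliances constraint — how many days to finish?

25

Original critical path: Demo→Drywall→Countertops→Trim = 9+3+5+8 = 25 ⇒ 25 days.
Without Drywall→Appliances, Appliances's earliest start moves from 12 to 0.
After: Demo→Drywall→Countertops→Trim = 9+3+5+8 = 25 → 25 days.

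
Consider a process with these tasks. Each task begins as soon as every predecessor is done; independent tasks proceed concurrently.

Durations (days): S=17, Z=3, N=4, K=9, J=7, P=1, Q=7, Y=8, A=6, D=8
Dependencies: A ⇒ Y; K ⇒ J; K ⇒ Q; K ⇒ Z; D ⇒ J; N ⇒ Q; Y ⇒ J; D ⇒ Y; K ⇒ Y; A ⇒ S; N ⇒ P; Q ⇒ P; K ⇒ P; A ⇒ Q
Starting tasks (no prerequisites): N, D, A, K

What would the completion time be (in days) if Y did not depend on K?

Before: longest chain K→Y→J = 9+8+7 = 24, finish 24.
Without K→Y, Y's earliest start moves from 9 to 8.
After: D→Y→J = 8+8+7 = 23 → 23 days.

23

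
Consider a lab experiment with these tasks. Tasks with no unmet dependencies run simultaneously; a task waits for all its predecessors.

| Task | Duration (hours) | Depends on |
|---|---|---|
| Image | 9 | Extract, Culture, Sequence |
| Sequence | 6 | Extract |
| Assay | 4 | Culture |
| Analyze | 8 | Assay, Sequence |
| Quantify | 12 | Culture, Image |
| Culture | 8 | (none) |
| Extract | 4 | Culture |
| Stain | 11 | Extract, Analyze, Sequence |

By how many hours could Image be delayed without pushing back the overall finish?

Critical path: Culture→Extract→Sequence→Image→Quantify = 8+4+6+9+12 = 39, so the finish is 39 hours.
Image finishes as early as 27 and must finish by 27.
Slack of Image = 18 − 18 = 0 hours.

0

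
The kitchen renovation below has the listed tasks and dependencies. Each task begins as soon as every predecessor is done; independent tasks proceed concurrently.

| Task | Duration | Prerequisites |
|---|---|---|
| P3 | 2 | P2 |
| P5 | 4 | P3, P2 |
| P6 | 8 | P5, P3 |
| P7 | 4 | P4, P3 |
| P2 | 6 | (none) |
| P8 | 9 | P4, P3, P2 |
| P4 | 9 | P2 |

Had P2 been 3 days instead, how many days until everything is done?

21

The binding path is P2→P4→P8 = 6+9+9 = 24; finish at 24 days.
P2 lies on that path, so at 3 days the path becomes 21 days.
No other chain overtakes it, so the finish is 21 days.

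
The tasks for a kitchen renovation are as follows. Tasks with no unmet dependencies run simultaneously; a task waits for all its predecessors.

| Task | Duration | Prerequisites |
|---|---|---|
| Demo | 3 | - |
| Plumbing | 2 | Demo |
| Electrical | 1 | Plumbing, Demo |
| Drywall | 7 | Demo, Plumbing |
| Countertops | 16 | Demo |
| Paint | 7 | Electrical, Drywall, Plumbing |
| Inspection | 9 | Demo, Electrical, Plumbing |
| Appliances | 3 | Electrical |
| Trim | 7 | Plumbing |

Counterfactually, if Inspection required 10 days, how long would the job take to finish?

19

Critical path before the change: Demo→Plumbing→Drywall→Paint = 3+2+7+7 = 19 giving 19 days.
Inspection has 4 days of float (longest path through it is 15).
No other chain overtakes it, so the finish is 19 days.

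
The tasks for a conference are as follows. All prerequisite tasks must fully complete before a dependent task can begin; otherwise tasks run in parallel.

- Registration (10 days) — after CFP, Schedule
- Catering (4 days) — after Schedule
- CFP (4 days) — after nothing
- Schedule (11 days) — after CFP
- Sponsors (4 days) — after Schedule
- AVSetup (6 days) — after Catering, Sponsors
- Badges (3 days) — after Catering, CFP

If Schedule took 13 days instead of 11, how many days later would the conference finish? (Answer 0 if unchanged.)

2

Actual critical path: CFP→Schedule→Sponsors→AVSetup = 4+11+4+6 = 25 ⇒ 25 days.
Schedule is on the critical path; changing it to 13 makes that path 27 days.
No other chain overtakes it, so the finish is 27 days.
Change in finish: 27 − 25 = +2 days.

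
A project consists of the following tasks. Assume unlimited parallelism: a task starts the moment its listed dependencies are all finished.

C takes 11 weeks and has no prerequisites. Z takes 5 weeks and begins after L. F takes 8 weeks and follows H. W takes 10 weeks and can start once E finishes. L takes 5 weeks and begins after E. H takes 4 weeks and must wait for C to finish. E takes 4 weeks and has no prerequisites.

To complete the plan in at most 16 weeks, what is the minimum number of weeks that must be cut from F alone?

Current finish: 23 weeks; target: 16.
F is on every critical path, so each week cut from F cuts the finish by one (this holds down to a finish of 16).
Need 23 − 16 = 7 weeks off F → F becomes 1 week, finish becomes 16.

7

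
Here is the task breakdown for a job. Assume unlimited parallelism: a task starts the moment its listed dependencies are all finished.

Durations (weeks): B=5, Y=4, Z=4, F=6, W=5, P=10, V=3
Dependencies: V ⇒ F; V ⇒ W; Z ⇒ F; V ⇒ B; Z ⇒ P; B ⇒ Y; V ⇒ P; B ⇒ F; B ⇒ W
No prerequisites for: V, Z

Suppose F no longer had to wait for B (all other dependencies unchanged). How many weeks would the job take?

Before: longest chain V→B→F = 3+5+6 = 14, finish 14.
Without B→F, F's earliest start moves from 8 to 4.
The longest chain is now Z→P = 4+10 = 14, so the job takes 14 weeks.

14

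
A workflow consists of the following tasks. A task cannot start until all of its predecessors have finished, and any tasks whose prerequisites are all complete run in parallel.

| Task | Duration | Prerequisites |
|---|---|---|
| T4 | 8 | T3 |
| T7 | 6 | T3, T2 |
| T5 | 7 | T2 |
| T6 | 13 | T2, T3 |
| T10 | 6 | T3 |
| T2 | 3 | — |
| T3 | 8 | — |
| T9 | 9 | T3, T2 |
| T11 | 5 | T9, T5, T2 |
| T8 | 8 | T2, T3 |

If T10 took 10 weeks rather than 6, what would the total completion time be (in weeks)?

22

The binding path is T3→T9→T11 = 8+9+5 = 22; finish at 22 weeks.
T10 has 8 weeks of float (longest path through it is 14).
The critical path is still T3→T9→T11; finish is now 22 weeks.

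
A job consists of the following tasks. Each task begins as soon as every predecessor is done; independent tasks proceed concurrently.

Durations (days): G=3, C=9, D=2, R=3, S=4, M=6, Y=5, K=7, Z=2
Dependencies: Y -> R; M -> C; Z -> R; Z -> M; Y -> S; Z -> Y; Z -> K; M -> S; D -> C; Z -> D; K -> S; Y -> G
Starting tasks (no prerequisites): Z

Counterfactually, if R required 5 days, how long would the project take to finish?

The binding path is Z→M→C = 2+6+9 = 17; finish at 17 days.
R is off the critical path — its longest chain is 10 days, giving 7 of slack.
The critical path is still Z→M→C; finish is now 17 days.

17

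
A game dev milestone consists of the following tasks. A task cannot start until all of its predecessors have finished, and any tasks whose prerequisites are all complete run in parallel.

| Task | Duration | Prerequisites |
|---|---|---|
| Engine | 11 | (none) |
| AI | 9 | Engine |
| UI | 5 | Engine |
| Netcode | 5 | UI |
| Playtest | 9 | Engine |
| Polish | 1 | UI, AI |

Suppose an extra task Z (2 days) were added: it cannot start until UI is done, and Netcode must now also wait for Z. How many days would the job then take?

23

Originally the job takes 21 days.
With Z inserted, Netcode now waits for max(UI, Z).
New critical path: Engine→UI→Z→Netcode = 11+5+2+5 = 23 ⇒ 23 days.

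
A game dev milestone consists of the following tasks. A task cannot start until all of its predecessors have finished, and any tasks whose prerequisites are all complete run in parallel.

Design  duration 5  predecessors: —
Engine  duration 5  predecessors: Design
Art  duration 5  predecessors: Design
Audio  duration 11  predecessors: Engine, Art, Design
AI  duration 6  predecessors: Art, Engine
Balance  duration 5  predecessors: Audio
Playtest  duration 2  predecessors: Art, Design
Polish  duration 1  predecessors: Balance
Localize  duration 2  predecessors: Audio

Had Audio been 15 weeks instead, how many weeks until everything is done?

As given, the longest chain is Design→Engine→Audio→Balance→Polish = 5+5+11+5+1 = 27, so the finish is 27 weeks.
Audio is on the critical path; changing it to 15 makes that path 31 weeks.
That remains the longest chain; total 31 weeks.

31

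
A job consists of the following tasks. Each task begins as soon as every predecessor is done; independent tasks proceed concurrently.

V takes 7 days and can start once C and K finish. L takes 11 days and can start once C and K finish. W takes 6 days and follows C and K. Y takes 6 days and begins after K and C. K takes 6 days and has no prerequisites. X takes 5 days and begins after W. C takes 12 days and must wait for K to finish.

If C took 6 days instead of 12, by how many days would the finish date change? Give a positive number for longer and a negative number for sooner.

As given, the longest chain is K→C→W→X = 6+12+6+5 = 29, so the finish is 29 days.
C is on the critical path; changing it to 6 makes that path 23 days.
No other chain overtakes it, so the finish is 23 days.
Change in finish: 23 − 29 = -6 days.

-6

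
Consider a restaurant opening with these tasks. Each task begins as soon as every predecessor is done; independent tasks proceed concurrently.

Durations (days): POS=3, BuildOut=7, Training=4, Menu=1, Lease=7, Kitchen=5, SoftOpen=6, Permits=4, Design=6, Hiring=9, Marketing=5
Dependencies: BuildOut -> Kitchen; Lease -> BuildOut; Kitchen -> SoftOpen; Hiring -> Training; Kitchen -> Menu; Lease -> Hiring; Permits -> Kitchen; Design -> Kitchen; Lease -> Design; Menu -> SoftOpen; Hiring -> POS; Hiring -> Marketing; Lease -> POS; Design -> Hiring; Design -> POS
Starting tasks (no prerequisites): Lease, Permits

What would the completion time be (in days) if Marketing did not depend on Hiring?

26

With the dependency in place, Lease→Design→Hiring→Marketing = 7+6+9+5 = 27 sets the finish at 27 days.
Without Hiring→Marketing, Marketing's earliest start moves from 22 to 0.
After: Lease→Design→Hiring→Training = 7+6+9+4 = 26 → 26 days.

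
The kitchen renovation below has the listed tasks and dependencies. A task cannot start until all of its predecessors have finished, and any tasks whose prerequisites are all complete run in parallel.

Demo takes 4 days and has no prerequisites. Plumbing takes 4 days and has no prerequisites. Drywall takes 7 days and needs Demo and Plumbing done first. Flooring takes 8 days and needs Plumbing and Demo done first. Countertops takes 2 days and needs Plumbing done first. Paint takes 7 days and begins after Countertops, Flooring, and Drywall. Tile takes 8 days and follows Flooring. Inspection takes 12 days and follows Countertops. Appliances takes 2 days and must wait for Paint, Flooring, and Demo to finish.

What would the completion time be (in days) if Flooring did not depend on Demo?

21

Before: longest chain Demo→Flooring→Paint→Appliances = 4+8+7+2 = 21, finish 21.
Dropping Demo→Flooring doesn't change Flooring's earliest start (4); another predecessor still binds.
New critical path: Plumbing→Flooring→Paint→Appliances = 4+8+7+2 = 21 ⇒ 21 days.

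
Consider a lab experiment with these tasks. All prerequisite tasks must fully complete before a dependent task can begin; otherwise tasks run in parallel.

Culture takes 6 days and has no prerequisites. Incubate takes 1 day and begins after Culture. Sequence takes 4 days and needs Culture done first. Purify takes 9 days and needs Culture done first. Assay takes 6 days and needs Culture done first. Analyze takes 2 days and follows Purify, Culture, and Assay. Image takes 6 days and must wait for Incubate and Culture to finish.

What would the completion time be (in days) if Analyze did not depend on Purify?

Original critical path: Culture→Purify→Analyze = 6+9+2 = 17 ⇒ 17 days.
Without Purify→Analyze, Analyze's earliest start moves from 15 to 12.
After: Culture→Purify = 6+9 = 15 → 15 days.

15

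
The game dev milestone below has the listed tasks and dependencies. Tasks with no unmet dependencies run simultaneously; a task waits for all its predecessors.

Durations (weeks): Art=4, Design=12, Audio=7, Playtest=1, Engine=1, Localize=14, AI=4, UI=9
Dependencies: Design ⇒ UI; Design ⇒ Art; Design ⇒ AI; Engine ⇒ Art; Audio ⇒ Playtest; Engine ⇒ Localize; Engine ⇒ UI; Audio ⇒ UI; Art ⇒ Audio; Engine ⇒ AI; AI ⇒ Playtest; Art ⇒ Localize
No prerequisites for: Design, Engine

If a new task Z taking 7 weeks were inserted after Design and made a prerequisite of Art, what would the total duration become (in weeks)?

Originally the project takes 32 weeks.
With Z inserted, Art now waits for max(Design, Engine, Z).
New critical path: Design→Z→Art→Audio→UI = 12+7+4+7+9 = 39 ⇒ 39 weeks.

39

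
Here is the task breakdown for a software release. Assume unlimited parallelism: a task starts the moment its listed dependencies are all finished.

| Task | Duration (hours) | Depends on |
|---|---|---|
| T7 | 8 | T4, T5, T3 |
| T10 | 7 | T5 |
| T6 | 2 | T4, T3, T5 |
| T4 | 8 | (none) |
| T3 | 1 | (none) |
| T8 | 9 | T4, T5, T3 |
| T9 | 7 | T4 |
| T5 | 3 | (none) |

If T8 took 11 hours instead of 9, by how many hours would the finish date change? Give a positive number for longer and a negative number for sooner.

As given, the longest chain is T4→T8 = 8+9 = 17, so the finish is 17 hours.
Since T8 is critical, the +2 change carries straight to that chain (now 19 hours).
The critical path is still T4→T8; finish is now 19 hours.
Change in finish: 19 − 17 = +2 hours.

2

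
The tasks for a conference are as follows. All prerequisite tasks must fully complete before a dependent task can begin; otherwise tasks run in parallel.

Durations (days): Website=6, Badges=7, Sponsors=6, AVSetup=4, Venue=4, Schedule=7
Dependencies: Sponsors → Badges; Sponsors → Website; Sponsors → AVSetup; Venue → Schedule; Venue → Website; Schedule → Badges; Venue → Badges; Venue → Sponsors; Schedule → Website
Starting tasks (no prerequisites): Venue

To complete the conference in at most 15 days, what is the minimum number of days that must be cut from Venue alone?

3

Current finish: 18 days; target: 15.
Venue is on every critical path, so each day cut from Venue cuts the finish by one (this holds down to a finish of 15).
Need 18 − 15 = 3 days off Venue → Venue becomes 1 day, finish becomes 15.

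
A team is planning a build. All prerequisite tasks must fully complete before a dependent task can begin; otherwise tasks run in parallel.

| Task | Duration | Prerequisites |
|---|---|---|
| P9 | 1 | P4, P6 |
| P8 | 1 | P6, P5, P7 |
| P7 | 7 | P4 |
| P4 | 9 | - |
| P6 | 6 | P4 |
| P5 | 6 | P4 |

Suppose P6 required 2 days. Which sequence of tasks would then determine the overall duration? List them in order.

Actual critical path: P4→P7→P8 = 9+7+1 = 17 ⇒ 17 days.
P6 is off the critical path — its longest chain is 16 days, giving 1 of slack.
No other chain overtakes it, so the finish is 17 days.

P4, P7, P8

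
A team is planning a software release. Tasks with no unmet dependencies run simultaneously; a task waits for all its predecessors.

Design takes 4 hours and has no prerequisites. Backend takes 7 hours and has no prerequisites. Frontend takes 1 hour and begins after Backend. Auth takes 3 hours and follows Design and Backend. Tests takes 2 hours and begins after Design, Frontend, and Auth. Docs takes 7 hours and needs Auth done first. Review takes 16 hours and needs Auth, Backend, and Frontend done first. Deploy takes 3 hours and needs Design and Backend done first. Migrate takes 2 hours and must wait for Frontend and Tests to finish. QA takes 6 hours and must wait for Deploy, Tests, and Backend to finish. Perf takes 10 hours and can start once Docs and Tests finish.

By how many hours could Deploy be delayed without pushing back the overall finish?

Critical path: Backend→Auth→Docs→Perf = 7+3+7+10 = 27, so the finish is 27 hours.
The longest chain containing Deploy totals 16 hours.
Slack of Deploy = 18 − 7 = 11 hours.

11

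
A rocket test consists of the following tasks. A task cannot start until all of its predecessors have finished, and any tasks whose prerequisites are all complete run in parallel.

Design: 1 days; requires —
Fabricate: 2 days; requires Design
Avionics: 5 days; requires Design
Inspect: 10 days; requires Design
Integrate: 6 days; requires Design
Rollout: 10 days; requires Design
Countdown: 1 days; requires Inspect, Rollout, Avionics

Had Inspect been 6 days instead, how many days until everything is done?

Actual critical path: Design→Inspect→Countdown = 1+10+1 = 12 ⇒ 12 days.
Since Inspect is critical, the -4 change carries straight to that chain (now 8 days).
New critical path: Design→Rollout→Countdown = 1+10+1 = 12 ⇒ 12 days.

12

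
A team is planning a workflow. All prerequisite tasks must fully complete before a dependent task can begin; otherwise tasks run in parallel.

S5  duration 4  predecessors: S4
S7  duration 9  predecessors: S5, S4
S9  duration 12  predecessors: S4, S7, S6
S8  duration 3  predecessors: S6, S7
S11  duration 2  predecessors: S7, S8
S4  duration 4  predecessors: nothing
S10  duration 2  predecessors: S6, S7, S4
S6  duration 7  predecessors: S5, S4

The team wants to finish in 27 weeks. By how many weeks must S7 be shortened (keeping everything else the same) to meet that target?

Current finish: 29 weeks; target: 27.
S7 is on every critical path, so each week cut from S7 cuts the finish by one (this holds down to a finish of 27).
Need 29 − 27 = 2 weeks off S7 → S7 becomes 7 weeks, finish becomes 27.

2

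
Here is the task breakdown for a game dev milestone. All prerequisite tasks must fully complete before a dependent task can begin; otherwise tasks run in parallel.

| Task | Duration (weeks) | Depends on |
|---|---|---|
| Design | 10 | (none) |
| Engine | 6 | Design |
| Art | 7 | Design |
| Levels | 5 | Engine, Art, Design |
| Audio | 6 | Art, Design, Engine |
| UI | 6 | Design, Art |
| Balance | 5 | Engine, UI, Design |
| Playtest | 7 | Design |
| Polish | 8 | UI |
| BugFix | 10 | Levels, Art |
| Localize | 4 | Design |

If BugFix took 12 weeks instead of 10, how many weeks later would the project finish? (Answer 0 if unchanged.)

2

Critical path before the change: Design→Art→Levels→BugFix = 10+7+5+10 = 32 giving 32 weeks.
Since BugFix is critical, the +2 change carries straight to that chain (now 34 weeks).
No other chain overtakes it, so the finish is 34 weeks.
Change in finish: 34 − 32 = +2 weeks.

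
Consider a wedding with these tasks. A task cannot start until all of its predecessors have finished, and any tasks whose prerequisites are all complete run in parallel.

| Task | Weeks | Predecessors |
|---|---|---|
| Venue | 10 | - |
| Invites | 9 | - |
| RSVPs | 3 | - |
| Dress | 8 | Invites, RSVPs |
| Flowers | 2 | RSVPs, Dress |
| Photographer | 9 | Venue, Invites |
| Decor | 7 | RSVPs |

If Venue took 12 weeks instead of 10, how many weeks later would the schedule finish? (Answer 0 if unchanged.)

2

The binding path is Venue→Photographer = 10+9 = 19; finish at 19 weeks.
Venue is on the critical path; changing it to 12 makes that path 21 weeks.
That remains the longest chain; total 21 weeks.
Change in finish: 21 − 19 = +2 weeks.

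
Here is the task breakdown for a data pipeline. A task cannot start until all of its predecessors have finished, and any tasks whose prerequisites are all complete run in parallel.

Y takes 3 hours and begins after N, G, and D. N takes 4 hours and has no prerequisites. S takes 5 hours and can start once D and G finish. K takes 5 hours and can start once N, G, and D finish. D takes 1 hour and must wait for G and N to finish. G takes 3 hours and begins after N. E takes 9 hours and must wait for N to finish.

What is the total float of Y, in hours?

2

Critical path: N→G→D→S = 4+3+1+5 = 13, so the finish is 13 hours.
Longest path through Y: 11 hours (earliest finish 11, latest finish 13).
Slack of Y = 10 − 8 = 2 hours.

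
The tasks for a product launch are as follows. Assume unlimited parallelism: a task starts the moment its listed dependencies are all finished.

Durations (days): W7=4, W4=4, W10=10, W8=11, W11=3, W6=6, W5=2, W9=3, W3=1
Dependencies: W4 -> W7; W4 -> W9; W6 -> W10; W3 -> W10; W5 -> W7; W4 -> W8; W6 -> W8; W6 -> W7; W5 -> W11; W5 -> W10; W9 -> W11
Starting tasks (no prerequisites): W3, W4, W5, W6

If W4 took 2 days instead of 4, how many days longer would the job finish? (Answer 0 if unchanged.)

0

The binding path is W6→W8 = 6+11 = 17; finish at 17 days.
W4 has 2 days of float (longest path through it is 15).
No other chain overtakes it, so the finish is 17 days.
Change in finish: 17 − 17 = +0 days.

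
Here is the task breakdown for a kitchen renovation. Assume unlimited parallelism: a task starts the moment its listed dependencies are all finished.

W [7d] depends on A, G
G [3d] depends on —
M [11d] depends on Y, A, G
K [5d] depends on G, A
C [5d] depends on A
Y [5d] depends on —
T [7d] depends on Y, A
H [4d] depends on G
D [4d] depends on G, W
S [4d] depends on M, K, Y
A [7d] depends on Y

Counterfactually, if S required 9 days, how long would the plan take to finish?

32

The binding path is Y→A→M→S = 5+7+11+4 = 27; finish at 27 days.
S is on the critical path; changing it to 9 makes that path 32 days.
That remains the longest chain; total 32 days.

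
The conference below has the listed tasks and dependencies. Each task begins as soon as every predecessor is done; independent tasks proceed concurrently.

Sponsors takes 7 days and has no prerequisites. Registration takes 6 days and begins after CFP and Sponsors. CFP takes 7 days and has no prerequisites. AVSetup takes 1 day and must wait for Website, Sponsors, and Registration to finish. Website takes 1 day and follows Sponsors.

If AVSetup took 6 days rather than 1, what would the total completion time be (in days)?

19

Actual critical path: CFP→Registration→AVSetup = 7+6+1 = 14 ⇒ 14 days.
AVSetup lies on that path, so at 6 days the path becomes 19 days.
That remains the longest chain; total 19 days.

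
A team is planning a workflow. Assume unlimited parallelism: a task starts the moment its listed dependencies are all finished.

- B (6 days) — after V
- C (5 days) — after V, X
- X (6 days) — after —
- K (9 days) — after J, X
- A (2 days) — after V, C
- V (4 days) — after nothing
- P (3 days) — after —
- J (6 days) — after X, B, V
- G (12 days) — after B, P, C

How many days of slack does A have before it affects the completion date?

12

V→B→J→K = 4+6+6+9 = 25 sets the makespan at 25 days.
The longest chain containing A totals 13 days.
Slack of A = 23 − 11 = 12 days.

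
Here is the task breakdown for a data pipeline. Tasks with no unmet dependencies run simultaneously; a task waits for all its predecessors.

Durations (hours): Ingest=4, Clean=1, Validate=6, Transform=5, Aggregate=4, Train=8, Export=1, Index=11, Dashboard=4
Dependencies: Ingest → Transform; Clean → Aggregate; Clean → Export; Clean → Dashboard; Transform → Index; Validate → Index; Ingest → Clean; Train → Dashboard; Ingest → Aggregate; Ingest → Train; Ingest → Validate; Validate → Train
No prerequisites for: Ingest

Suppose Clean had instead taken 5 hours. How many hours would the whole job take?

22

Critical path before the change: Ingest→Validate→Train→Dashboard = 4+6+8+4 = 22 giving 22 hours.
Clean is off the critical path — its longest chain is 9 hours, giving 13 of slack.
No other chain overtakes it, so the finish is 22 hours.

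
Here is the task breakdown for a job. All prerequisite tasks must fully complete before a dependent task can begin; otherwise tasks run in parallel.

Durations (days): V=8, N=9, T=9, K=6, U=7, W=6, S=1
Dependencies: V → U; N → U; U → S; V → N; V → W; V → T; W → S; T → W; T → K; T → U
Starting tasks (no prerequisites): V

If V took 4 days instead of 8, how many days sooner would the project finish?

The binding path is V→N→U→S = 8+9+7+1 = 25; finish at 25 days.
V is on the critical path; changing it to 4 makes that path 21 days.
That remains the longest chain; total 21 days.
Change in finish: 21 − 25 = -4 days.

4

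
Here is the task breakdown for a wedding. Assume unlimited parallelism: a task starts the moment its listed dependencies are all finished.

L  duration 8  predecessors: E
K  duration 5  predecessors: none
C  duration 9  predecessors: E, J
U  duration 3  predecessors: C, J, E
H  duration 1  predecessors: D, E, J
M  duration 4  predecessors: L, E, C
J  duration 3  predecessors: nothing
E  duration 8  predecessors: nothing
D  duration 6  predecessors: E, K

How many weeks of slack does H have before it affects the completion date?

E→C→M = 8+9+4 = 21 sets the makespan at 21 weeks.
H finishes as early as 15 and must finish by 21.
Float = 21 − 15 = 6.

6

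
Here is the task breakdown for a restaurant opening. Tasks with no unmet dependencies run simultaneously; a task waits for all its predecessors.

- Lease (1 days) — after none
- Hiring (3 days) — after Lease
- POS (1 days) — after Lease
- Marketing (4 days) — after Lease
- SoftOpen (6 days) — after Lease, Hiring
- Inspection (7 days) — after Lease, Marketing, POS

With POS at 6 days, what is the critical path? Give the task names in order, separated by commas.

Actual critical path: Lease→Marketing→Inspection = 1+4+7 = 12 ⇒ 12 days.
The longest path through POS is only 9 days, so POS has float 3.
New critical path: Lease→POS→Inspection = 1+6+7 = 14 ⇒ 14 days.

Lease, POS, Inspection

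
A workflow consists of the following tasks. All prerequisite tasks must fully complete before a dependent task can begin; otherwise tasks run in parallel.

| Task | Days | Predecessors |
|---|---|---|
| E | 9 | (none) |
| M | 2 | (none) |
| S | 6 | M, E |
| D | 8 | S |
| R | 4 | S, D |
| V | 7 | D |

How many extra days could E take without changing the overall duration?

The longest chain is E→S→D→V = 9+6+8+7 = 30; overall finish 30 days.
Longest path through E: 30 days (earliest finish 9, latest finish 9).
Slack of E = 0 − 0 = 0 days.

0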